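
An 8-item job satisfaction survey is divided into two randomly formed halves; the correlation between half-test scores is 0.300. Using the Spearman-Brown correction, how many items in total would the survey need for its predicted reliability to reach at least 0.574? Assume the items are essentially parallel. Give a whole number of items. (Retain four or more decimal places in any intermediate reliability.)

Corrected full-test reliability: r_full = 2 × 0.300 / (1 + 0.300) ≈ 0.4615
n = r_tgt(1 − r_full) / [r_full(1 − r_tgt)] = 0.574 × 0.5385 / (0.4615 × 0.426) ≈ 1.5722
Items = 1.5722 × 8 ≈ 12.58 → 13

13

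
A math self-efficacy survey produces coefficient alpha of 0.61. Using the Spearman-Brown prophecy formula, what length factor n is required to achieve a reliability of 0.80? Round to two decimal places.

Spearman-Brown solved for the length factor n:
n = r_target (1 − r_old) / [ r_old (1 − r_target) ]
n = 0.80(1 − 0.61) / [0.61(1 − 0.80)]
  = 0.3120 / 0.1220 = 2.5574

2.56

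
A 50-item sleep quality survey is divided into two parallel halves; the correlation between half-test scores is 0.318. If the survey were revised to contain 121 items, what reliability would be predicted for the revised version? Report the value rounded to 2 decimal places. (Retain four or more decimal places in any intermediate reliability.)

First correct the split-half correlation to full-test reliability: r_full = 2 × 0.318 / (1 + 0.318) ≈ 0.4825
Then adjust to 121 items: n = 121/50 = 2.4200
r_new = n·r_full / (1 + (n − 1)·r_full) = 1.1676 / 1.6851 ≈ 0.6929

0.69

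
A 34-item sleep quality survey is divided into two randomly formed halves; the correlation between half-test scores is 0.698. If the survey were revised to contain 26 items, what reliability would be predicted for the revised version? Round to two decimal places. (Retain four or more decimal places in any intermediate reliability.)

0.78

Spearman-Brown correction (n = 2): r_full = 2·0.698/(1 + 0.698) = 0.8221
Then adjust to 26 items: n = 26/34 = 0.7647
r_new = n·r_full / (1 + (n − 1)·r_full) = 0.6287 / 0.8066 ≈ 0.7794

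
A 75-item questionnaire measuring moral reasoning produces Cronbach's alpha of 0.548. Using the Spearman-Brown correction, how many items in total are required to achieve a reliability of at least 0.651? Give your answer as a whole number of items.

Spearman-Brown solved for the length factor n:
n = r_target (1 − r_old) / [ r_old (1 − r_target) ]
n = 0.651(1 − 0.548) / [0.548(1 − 0.651)]
n = 0.294252 / 0.191252 ≈ 1.5386
Items needed = n × 75 = 1.5386 × 75 ≈ 115.39 → round up to 116

116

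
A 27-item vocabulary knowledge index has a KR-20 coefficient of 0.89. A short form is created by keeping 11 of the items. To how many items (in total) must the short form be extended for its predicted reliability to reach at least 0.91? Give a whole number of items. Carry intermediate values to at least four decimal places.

34

First, r for the 11-item form: n = 11/27 = 0.4074, so r_11 = 0.4074·0.89/(1 + (0.4074 − 1)·0.89) = 0.7672
Length factor from the short form to reach 0.91: n' = 0.91(1 − 0.7672) / [0.7672(1 − 0.91)] ≈ 3.0681
Total items = 3.0681 × 11 = 33.75, rounded up to 34.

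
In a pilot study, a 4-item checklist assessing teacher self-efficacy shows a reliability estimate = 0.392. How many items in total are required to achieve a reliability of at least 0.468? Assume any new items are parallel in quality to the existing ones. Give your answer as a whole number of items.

Spearman-Brown solved for the length factor n:
n = r_target (1 − r_old) / [ r_old (1 − r_target) ]
n = [0.468 × 0.608] / [0.392 × 0.532]
  = 0.284544 / 0.208544 = 1.3644
1.3644 × 4 = 5.46 → 6 items

6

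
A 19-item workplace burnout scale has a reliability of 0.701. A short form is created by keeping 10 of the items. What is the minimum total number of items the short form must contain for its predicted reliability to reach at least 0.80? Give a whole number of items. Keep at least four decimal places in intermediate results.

First, r for the 10-item form: n = 10/19 = 0.5263, so r_10 = 0.5263·0.701/(1 + (0.5263 − 1)·0.701) = 0.5524
Length factor from the short form to reach 0.80: n' = 0.80(1 − 0.5524) / [0.5524(1 − 0.80)] ≈ 3.2411
Total items = 3.2411 × 10 = 32.41, rounded up to 33.

33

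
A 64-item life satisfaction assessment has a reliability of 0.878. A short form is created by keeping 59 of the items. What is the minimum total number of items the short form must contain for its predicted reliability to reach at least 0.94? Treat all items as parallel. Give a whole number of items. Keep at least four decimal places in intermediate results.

140

First, r for the 59-item form: n = 59/64 = 0.9219, so r_59 = 0.9219·0.878/(1 + (0.9219 − 1)·0.878) = 0.8690
Then solve for n' with r_old = 0.8690, r_target = 0.94: n' = 0.94(1 − 0.8690)/[0.8690(1 − 0.94)] = 2.3617
Items = 2.3617 × 59 ≈ 139.34 → 140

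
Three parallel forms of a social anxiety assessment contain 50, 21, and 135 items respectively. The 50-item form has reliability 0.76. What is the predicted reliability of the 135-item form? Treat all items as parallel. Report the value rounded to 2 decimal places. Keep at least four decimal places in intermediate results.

The 21-item form is not needed; work directly from the 50-item form with n = 135/50 = 2.7000.
r_{135} = n·r / (1 + (n − 1)·r) = 2.0520 / 2.2920 ≈ 0.8953

0.90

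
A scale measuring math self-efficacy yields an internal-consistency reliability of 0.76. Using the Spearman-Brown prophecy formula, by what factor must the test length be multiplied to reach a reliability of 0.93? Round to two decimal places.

4.20

Rearranging the Spearman-Brown formula for n,
n = r_target (1 − r_old) / [ r_old (1 − r_target) ]
n = [0.93 × 0.24] / [0.76 × 0.07]
n = 0.2232 / 0.0532 ≈ 4.1955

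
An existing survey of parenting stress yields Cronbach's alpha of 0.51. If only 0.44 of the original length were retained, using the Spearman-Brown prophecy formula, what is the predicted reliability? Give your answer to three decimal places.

By Spearman-Brown, r_new = n r / (1 + (n − 1) r).
r_new = 0.44·0.51 / [1 + (0.44 − 1)·0.51]
     = 0.2244 / 0.7144 = 0.3141

0.314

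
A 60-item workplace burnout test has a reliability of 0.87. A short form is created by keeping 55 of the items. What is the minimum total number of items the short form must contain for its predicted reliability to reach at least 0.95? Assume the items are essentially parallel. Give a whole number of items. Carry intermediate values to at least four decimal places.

171

First, r for the 55-item form: n = 55/60 = 0.9167, so r_55 = 0.9167·0.87/(1 + (0.9167 − 1)·0.87) = 0.8598
Then solve for n' with r_old = 0.8598, r_target = 0.95: n' = 0.95(1 − 0.8598)/[0.8598(1 − 0.95)] = 3.0982
Items = 3.0982 × 55 ≈ 170.40 → 171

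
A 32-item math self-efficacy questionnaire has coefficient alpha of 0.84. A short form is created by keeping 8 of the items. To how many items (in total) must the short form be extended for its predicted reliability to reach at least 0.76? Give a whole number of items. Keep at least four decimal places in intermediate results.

Short-form reliability: n = 8/32 = 0.2500; r_8 = n·r/(1+(n−1)r) ≈ 0.5676
Then solve for n' with r_old = 0.5676, r_target = 0.76: n' = 0.76(1 − 0.5676)/[0.5676(1 − 0.76)] = 2.4124
Total items = 2.4124 × 8 = 19.30, rounded up to 20.

20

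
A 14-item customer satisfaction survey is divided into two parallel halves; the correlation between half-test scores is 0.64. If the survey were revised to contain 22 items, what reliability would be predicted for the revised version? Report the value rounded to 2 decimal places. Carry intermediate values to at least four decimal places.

Full-test reliability from the split-half r: r_full = 2(0.64)/(1 + 0.64) = 0.7805
Then adjust to 22 items: n = 22/14 = 1.5714
r_new = n·r_full / (1 + (n − 1)·r_full) = 1.2265 / 1.4460 ≈ 0.8482

0.85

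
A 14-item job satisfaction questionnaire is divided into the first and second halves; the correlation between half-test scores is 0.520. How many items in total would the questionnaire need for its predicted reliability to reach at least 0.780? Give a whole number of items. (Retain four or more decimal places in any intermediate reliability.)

Corrected full-test reliability: r_full = 2 × 0.520 / (1 + 0.520) ≈ 0.6842
Solve Spearman-Brown for n: n = 0.780(1 − 0.6842) / [0.6842(1 − 0.780)] = 1.6364
Items = 1.6364 × 14 ≈ 22.91 → 23

23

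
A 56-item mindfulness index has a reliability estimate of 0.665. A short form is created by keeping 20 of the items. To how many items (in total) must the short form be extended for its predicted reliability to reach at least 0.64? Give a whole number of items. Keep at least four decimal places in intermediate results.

Short-form reliability: n = 20/56 = 0.3571; r_20 = n·r/(1+(n−1)r) ≈ 0.4148
Length factor from the short form to reach 0.64: n' = 0.64(1 − 0.4148) / [0.4148(1 − 0.64)] ≈ 2.5081
Total items = 2.5081 × 20 = 50.16, rounded up to 51.

51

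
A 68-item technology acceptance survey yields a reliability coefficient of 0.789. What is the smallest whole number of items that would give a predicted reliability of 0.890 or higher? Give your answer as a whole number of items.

148

n = 0.890 × (1 − 0.789) / [ 0.789 × (1 − 0.890) ]
  = 0.187790 / 0.086790 = 2.1637
2.1637 × 68 = 147.13 → 148 items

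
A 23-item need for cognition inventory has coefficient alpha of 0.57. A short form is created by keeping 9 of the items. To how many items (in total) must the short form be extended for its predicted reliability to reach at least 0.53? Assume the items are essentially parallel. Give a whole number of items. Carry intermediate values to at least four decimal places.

First, r for the 9-item form: n = 9/23 = 0.3913, so r_9 = 0.3913·0.57/(1 + (0.3913 − 1)·0.57) = 0.3415
Length factor from the short form to reach 0.53: n' = 0.53(1 − 0.3415) / [0.3415(1 − 0.53)] ≈ 2.1744
Total items = 2.1744 × 9 = 19.57, rounded up to 20.

20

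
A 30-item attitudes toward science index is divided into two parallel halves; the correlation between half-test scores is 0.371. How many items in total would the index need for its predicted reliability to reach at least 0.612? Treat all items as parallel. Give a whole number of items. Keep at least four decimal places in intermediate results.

41

Corrected full-test reliability: r_full = 2 × 0.371 / (1 + 0.371) ≈ 0.5412
Solve Spearman-Brown for n: n = 0.612(1 − 0.5412) / [0.5412(1 − 0.612)] = 1.3372
Items = 1.3372 × 30 ≈ 40.12 → 41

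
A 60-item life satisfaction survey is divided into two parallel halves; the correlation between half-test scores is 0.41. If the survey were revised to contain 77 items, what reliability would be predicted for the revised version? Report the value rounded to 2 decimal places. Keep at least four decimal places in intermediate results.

Full-test reliability from the split-half r: r_full = 2(0.41)/(1 + 0.41) = 0.5816
Length factor from 60 to 77 items: n = 77/60 = 1.2833
r_new = n·r_full / (1 + (n − 1)·r_full) = 0.7464 / 1.1648 ≈ 0.6408

0.64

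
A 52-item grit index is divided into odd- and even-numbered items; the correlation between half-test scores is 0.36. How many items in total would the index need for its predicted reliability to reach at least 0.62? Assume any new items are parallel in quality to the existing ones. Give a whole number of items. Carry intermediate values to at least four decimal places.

76

Corrected full-test reliability: r_full = 2 × 0.36 / (1 + 0.36) ≈ 0.5294
n = r_tgt(1 − r_full) / [r_full(1 − r_tgt)] = 0.62 × 0.4706 / (0.5294 × 0.38) ≈ 1.4504
Required items = 1.4504 × 52 = 75.42, so 76 items.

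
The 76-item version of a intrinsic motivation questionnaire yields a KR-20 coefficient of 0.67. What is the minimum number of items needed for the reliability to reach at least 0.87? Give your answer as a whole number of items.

Invert Spearman-Brown to solve for n:
n = r_target (1 − r_old) / [ r_old (1 − r_target) ]
n = 0.87 × (1 − 0.67) / [ 0.67 × (1 − 0.87) ]
n = 0.2871 / 0.0871 ≈ 3.2962
Items needed = n × 76 = 3.2962 × 76 ≈ 250.51 → round up to 251

251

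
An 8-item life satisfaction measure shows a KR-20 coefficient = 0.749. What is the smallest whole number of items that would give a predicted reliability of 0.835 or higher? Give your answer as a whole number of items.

n = 0.835 × (1 − 0.749) / [ 0.749 × (1 − 0.835) ]
n = 0.209585 / 0.123585 ≈ 1.6959
So the test needs 1.6959 × 8 ≈ 13.57 items; rounding up, 14.

14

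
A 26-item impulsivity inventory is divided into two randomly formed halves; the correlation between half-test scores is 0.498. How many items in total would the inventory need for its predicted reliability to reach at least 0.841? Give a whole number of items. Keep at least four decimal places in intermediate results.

70

Corrected full-test reliability: r_full = 2 × 0.498 / (1 + 0.498) ≈ 0.6649
Solve Spearman-Brown for n: n = 0.841(1 − 0.6649) / [0.6649(1 − 0.841)] = 2.6657
Required items = 2.6657 × 26 = 69.31, so 70 items.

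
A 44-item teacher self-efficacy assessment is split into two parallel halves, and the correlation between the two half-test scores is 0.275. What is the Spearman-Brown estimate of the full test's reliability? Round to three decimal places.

0.431

r_full = 2(0.275) / (1 + 0.275)
       = 0.5500 / 1.2750 = 0.4314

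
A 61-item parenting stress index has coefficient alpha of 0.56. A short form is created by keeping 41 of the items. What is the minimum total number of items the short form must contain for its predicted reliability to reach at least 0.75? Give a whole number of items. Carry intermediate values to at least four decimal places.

Short-form reliability: n = 41/61 = 0.6721; r_41 = n·r/(1+(n−1)r) ≈ 0.4610
Then solve for n' with r_old = 0.4610, r_target = 0.75: n' = 0.75(1 − 0.4610)/[0.4610(1 − 0.75)] = 3.5076
Total items = 3.5076 × 41 = 143.81, rounded up to 144.

144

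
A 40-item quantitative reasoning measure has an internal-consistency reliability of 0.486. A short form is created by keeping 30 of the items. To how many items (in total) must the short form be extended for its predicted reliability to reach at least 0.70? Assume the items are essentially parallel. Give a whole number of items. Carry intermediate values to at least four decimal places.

Short-form reliability: n = 30/40 = 0.7500; r_30 = n·r/(1+(n−1)r) ≈ 0.4149
Length factor from the short form to reach 0.70: n' = 0.70(1 − 0.4149) / [0.4149(1 − 0.70)] ≈ 3.2905
Total items = 3.2905 × 30 = 98.72, rounded up to 99.

99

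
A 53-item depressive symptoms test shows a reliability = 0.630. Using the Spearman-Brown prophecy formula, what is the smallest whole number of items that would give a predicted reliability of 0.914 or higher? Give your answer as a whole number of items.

n = 0.914(1 − 0.630) / [0.630(1 − 0.914)]
  = 0.338180 / 0.054180 = 6.2418
So the test needs 6.2418 × 53 ≈ 330.82 items; rounding up, 331.

331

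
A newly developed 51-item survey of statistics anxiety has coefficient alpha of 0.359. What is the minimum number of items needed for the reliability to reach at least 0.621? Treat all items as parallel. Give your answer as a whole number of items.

Invert Spearman-Brown to solve for n:
n = r*(1 − r) / [ r (1 − r*) ]
n = 0.621(1 − 0.359) / [0.359(1 − 0.621)]
n = 0.398061 / 0.136061 ≈ 2.9256
2.9256 × 51 = 149.21 → 150 items

150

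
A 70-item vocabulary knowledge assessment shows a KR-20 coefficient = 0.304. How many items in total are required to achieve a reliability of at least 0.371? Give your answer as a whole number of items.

95

Spearman-Brown solved for the length factor n:
n = r*(1 − r) / [ r (1 − r*) ]
n = 0.371 × (1 − 0.304) / [ 0.304 × (1 − 0.371) ]
n = 0.258216 / 0.191216 ≈ 1.3504
1.3504 × 70 = 94.53 → 95 items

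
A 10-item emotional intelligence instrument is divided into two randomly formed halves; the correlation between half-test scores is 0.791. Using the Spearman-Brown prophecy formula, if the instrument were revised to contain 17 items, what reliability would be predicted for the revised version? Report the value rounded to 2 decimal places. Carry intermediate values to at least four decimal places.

Full-test reliability from the split-half r: r_full = 2(0.791)/(1 + 0.791) = 0.8833
Then adjust to 17 items: n = 17/10 = 1.7000
r_new = n·r_full / (1 + (n − 1)·r_full) = 1.5016 / 1.6183 ≈ 0.9279

0.93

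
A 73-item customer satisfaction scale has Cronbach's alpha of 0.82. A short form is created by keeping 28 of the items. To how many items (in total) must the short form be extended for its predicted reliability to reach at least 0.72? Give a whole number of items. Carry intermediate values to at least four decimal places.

42

First, r for the 28-item form: n = 28/73 = 0.3836, so r_28 = 0.3836·0.82/(1 + (0.3836 − 1)·0.82) = 0.6360
Then solve for n' with r_old = 0.6360, r_target = 0.72: n' = 0.72(1 − 0.6360)/[0.6360(1 − 0.72)] = 1.4717
Total items = 1.4717 × 28 = 41.21, rounded up to 42.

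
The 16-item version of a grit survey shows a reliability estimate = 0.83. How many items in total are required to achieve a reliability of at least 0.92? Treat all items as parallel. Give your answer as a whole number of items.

Spearman-Brown solved for the length factor n:
n = r*(1 − r) / [ r (1 − r*) ]
n = 0.92 × (1 − 0.83) / [ 0.83 × (1 − 0.92) ]
n = 0.1564 / 0.0664 ≈ 2.3554
So the test needs 2.3554 × 16 ≈ 37.69 items; rounding up, 38.

38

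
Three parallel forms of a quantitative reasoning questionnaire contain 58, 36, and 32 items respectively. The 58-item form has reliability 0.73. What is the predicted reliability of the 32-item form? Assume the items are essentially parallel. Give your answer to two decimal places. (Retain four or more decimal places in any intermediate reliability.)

0.60

The 36-item form is not needed; work directly from the 58-item form with n = 32/58 = 0.5517.
r_{32} = n·r / (1 + (n − 1)·r) = 0.4027 / 0.6727 ≈ 0.5986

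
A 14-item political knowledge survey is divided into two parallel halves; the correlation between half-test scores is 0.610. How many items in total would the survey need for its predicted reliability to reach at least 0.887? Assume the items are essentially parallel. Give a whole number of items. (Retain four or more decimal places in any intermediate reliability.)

36

Corrected full-test reliability: r_full = 2 × 0.610 / (1 + 0.610) ≈ 0.7578
Solve Spearman-Brown for n: n = 0.887(1 − 0.7578) / [0.7578(1 − 0.887)] = 2.5088
Items = 2.5088 × 14 ≈ 35.12 → 36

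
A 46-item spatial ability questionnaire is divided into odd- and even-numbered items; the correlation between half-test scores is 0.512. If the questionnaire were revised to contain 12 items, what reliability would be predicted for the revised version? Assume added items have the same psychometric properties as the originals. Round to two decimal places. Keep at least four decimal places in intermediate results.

First correct the split-half correlation to full-test reliability: r_full = 2 × 0.512 / (1 + 0.512) ≈ 0.6772
Then adjust to 12 items: n = 12/46 = 0.2609
r_new = n·r_full / (1 + (n − 1)·r_full) = 0.1767 / 0.4995 ≈ 0.3538

0.35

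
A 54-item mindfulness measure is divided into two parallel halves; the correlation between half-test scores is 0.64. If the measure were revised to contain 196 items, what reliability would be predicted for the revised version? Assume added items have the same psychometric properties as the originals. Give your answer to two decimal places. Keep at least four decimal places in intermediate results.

First correct the split-half correlation to full-test reliability: r_full = 2 × 0.64 / (1 + 0.64) ≈ 0.7805
Then adjust to 196 items: n = 196/54 = 3.6296
r_new = n·r_full / (1 + (n − 1)·r_full) = 2.8329 / 3.0524 ≈ 0.9281

0.93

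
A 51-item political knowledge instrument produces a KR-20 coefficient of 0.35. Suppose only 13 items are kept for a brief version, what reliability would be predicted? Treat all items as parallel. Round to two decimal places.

0.12

Length ratio n = 13/51 = 0.2549
Spearman-Brown: r_new = n·r / (1 + (n − 1)·r)
r_new = (0.2549 × 0.35) / (1 + (0.2549 − 1) × 0.35)
     = 0.0892 / 0.7392 = 0.1207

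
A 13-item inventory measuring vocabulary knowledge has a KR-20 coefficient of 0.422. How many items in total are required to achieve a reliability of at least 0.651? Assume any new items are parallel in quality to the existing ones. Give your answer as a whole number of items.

34

n = 0.651(1 − 0.422) / [0.422(1 − 0.651)]
  = 0.376278 / 0.147278 = 2.5549
Items needed = n × 13 = 2.5549 × 13 ≈ 33.21 → round up to 34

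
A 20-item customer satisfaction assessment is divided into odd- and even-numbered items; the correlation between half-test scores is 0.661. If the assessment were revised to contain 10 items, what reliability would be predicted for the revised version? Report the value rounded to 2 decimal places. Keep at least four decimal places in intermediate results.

0.66

Full-test reliability from the split-half r: r_full = 2(0.661)/(1 + 0.661) = 0.7959
Then adjust to 10 items: n = 10/20 = 0.5000
r_new = n·r_full / (1 + (n − 1)·r_full) = 0.3980 / 0.6020 ≈ 0.6611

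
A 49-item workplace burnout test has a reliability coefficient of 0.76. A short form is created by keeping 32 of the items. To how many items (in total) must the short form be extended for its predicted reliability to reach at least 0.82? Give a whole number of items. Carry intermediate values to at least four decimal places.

71

First, r for the 32-item form: n = 32/49 = 0.6531, so r_32 = 0.6531·0.76/(1 + (0.6531 − 1)·0.76) = 0.6741
Then solve for n' with r_old = 0.6741, r_target = 0.82: n' = 0.82(1 − 0.6741)/[0.6741(1 − 0.82)] = 2.2024
Items = 2.2024 × 32 ≈ 70.48 → 71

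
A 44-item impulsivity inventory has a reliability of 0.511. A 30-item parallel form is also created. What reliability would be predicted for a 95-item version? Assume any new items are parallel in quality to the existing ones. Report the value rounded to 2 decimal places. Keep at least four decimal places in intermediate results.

The 30-item form is not needed; work directly from the 44-item form with n = 95/44 = 2.1591.
r_{95} = n·r / (1 + (n − 1)·r) = 1.1033 / 1.5923 ≈ 0.6929

0.69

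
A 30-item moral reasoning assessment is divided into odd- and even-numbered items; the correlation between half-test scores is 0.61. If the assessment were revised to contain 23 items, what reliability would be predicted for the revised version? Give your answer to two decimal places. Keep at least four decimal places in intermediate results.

0.71

First correct the split-half correlation to full-test reliability: r_full = 2 × 0.61 / (1 + 0.61) ≈ 0.7578
Length factor from 30 to 23 items: n = 23/30 = 0.7667
r_new = n·r_full / (1 + (n − 1)·r_full) = 0.5810 / 0.8232 ≈ 0.7058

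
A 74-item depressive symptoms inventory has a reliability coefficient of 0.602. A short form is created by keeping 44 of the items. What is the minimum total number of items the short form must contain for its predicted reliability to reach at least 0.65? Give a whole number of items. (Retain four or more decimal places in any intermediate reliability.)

91

Short-form reliability: n = 44/74 = 0.5946; r_44 = n·r/(1+(n−1)r) ≈ 0.4735
Then solve for n' with r_old = 0.4735, r_target = 0.65: n' = 0.65(1 − 0.4735)/[0.4735(1 − 0.65)] = 2.0650
Items = 2.0650 × 44 ≈ 90.86 → 91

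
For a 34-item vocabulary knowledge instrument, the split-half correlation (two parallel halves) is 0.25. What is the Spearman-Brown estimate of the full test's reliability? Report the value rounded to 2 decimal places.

r_full = 2r_hh / (1 + r_hh) = 2 × 0.25 / (1 + 0.25)
r_full = 0.5000 / 1.2500 ≈ 0.4000

0.40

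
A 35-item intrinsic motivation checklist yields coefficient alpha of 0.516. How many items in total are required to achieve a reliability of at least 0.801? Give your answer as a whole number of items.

133

Rearranging the Spearman-Brown formula for n,
n = r*(1 − r) / [ r (1 − r*) ]
n = 0.801 × (1 − 0.516) / [ 0.516 × (1 − 0.801) ]
n = 0.387684 / 0.102684 ≈ 3.7755
So the test needs 3.7755 × 35 ≈ 132.14 items; rounding up, 133.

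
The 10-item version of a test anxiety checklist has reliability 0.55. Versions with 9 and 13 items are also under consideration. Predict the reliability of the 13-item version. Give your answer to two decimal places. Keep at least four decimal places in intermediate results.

0.61

The 9-item form is not needed; work directly from the 10-item form with n = 13/10 = 1.3000.
r_{13} = n·r / (1 + (n − 1)·r) = 0.7150 / 1.1650 ≈ 0.6137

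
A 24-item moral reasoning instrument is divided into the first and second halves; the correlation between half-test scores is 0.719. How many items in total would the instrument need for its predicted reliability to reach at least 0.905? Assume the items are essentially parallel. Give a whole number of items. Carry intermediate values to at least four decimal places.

Corrected full-test reliability: r_full = 2 × 0.719 / (1 + 0.719) ≈ 0.8365
n = r_tgt(1 − r_full) / [r_full(1 − r_tgt)] = 0.905 × 0.1635 / (0.8365 × 0.095) ≈ 1.8620
Required items = 1.8620 × 24 = 44.69, so 45 items.

45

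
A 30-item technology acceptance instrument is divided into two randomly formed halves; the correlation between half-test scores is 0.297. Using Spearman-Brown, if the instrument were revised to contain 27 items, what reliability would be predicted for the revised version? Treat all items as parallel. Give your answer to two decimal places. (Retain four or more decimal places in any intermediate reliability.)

0.43

First correct the split-half correlation to full-test reliability: r_full = 2 × 0.297 / (1 + 0.297) ≈ 0.4580
Length factor from 30 to 27 items: n = 27/30 = 0.9000
r_new = n·r_full / (1 + (n − 1)·r_full) = 0.4122 / 0.9542 ≈ 0.4320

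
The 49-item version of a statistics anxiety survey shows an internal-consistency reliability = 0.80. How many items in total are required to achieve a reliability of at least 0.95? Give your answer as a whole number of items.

233

Rearranging the Spearman-Brown formula for n,
n = r*(1 − r) / [ r (1 − r*) ]
n = [0.95 × 0.20] / [0.80 × 0.05]
n = 0.1900 / 0.0400 ≈ 4.7500
4.7500 × 49 = 232.75 → 233 items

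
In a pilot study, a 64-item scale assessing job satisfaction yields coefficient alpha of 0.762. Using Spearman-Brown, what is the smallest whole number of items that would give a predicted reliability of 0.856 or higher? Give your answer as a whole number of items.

n = 0.856 × (1 − 0.762) / [ 0.762 × (1 − 0.856) ]
  = 0.203728 / 0.109728 = 1.8567
1.8567 × 64 = 118.83 → 119 items

119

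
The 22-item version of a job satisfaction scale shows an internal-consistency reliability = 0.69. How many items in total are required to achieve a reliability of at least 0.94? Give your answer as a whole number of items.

n = [0.94 × 0.31] / [0.69 × 0.06]
  = 0.2914 / 0.0414 = 7.0386
Items needed = n × 22 = 7.0386 × 22 ≈ 154.85 → round up to 155

155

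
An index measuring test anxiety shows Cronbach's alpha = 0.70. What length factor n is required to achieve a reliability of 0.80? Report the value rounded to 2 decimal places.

Spearman-Brown solved for the length factor n:
n = r*(1 − r) / [ r (1 − r*) ]
n = [0.80 × 0.30] / [0.70 × 0.20]
n = 0.2400 / 0.1400 ≈ 1.7143

1.71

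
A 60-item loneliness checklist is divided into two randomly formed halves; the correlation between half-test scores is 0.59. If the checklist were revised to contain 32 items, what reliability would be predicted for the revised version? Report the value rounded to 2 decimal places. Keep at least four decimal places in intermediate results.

0.61

First correct the split-half correlation to full-test reliability: r_full = 2 × 0.59 / (1 + 0.59) ≈ 0.7421
Length factor from 60 to 32 items: n = 32/60 = 0.5333
r_new = n·r_full / (1 + (n − 1)·r_full) = 0.3958 / 0.6537 ≈ 0.6055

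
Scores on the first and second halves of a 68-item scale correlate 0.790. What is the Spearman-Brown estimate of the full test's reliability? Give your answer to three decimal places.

0.883

Each half is half the length of the full test, so the full test is n = 2 times a half.
r_full = 2r_hh / (1 + r_hh) = 2 × 0.790 / (1 + 0.790)
       = 1.5800 / 1.7900 = 0.8827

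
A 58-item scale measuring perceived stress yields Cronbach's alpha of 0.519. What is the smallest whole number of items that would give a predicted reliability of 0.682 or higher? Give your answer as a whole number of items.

Spearman-Brown solved for the length factor n:
n = r_target (1 − r_old) / [ r_old (1 − r_target) ]
n = [0.682 × 0.481] / [0.519 × 0.318]
n = 0.328042 / 0.165042 ≈ 1.9876
Items needed = n × 58 = 1.9876 × 58 ≈ 115.28 → round up to 116

116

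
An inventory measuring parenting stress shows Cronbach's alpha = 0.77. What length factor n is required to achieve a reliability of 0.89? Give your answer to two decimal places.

2.42

n = [0.89 × 0.23] / [0.77 × 0.11]
n = 0.2047 / 0.0847 ≈ 2.4168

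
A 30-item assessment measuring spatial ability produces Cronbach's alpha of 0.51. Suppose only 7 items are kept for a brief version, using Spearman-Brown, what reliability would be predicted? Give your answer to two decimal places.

n = 7/30 = 0.2333
r_new = (0.2333 × 0.51) / (1 + (0.2333 − 1) × 0.51)
     = 0.1190 / 0.6090 = 0.1954

0.20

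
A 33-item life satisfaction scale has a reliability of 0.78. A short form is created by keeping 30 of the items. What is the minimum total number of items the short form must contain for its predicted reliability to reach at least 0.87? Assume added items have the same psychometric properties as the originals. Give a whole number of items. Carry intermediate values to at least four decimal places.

First, r for the 30-item form: n = 30/33 = 0.9091, so r_30 = 0.9091·0.78/(1 + (0.9091 − 1)·0.78) = 0.7632
Length factor from the short form to reach 0.87: n' = 0.87(1 − 0.7632) / [0.7632(1 − 0.87)] ≈ 2.0764
Items = 2.0764 × 30 ≈ 62.29 → 63

63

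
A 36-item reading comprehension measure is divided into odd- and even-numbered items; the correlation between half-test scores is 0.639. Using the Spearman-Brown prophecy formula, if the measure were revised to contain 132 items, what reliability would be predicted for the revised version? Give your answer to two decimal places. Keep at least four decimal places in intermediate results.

First correct the split-half correlation to full-test reliability: r_full = 2 × 0.639 / (1 + 0.639) ≈ 0.7797
Then adjust to 132 items: n = 132/36 = 3.6667
r_new = n·r_full / (1 + (n − 1)·r_full) = 2.8589 / 3.0792 ≈ 0.9285

0.93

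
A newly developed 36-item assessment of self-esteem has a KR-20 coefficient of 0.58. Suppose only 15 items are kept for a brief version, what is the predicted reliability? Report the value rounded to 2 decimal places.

Length ratio n = 15/36 = 0.4167
r_new = (0.4167 × 0.58) / (1 + (0.4167 − 1) × 0.58)
     = 0.2417 / 0.6617 = 0.3653

0.37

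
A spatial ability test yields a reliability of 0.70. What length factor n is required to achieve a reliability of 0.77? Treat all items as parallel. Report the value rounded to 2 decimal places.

Invert Spearman-Brown to solve for n:
n = r_target (1 − r_old) / [ r_old (1 − r_target) ]
n = [0.77 × 0.30] / [0.70 × 0.23]
n = 0.2310 / 0.1610 ≈ 1.4348

1.43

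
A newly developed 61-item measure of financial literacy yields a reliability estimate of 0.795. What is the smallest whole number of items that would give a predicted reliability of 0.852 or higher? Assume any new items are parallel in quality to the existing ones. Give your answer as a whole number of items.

n = [0.852 × 0.205] / [0.795 × 0.148]
n = 0.174660 / 0.117660 ≈ 1.4844
So the test needs 1.4844 × 61 ≈ 90.55 items; rounding up, 91.

91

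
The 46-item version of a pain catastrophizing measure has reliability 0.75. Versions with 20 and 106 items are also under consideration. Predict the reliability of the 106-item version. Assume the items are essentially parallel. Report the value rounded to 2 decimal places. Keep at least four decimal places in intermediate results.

0.87

Only the ratio of lengths matters: n = 106/46 = 2.3043
r_{106} = n·r / (1 + (n − 1)·r) = 1.7282 / 1.9782 ≈ 0.8736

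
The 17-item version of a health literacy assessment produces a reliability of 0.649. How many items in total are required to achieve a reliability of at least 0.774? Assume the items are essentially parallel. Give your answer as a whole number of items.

n = [0.774 × 0.351] / [0.649 × 0.226]
  = 0.271674 / 0.146674 = 1.8522
Items needed = n × 17 = 1.8522 × 17 ≈ 31.49 → round up to 32

32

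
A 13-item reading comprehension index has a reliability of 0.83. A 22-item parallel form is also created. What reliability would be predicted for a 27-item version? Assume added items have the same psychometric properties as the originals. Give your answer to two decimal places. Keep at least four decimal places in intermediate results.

0.91

The 22-item form is not needed; work directly from the 13-item form with n = 27/13 = 2.0769.
r_{27} = n·r / (1 + (n − 1)·r) = 1.7238 / 1.8938 ≈ 0.9102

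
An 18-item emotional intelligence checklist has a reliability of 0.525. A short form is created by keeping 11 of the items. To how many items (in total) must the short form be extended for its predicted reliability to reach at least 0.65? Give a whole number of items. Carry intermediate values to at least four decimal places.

Short-form reliability: n = 11/18 = 0.6111; r_11 = n·r/(1+(n−1)r) ≈ 0.4031
Length factor from the short form to reach 0.65: n' = 0.65(1 − 0.4031) / [0.4031(1 − 0.65)] ≈ 2.7500
Total items = 2.7500 × 11 = 30.25, rounded up to 31.

31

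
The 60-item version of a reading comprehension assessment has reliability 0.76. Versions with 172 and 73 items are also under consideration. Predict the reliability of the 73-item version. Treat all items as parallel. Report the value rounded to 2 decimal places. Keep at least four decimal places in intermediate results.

0.79

Only the ratio of lengths matters: n = 73/60 = 1.2167
r_{73} = n·r / (1 + (n − 1)·r) = 0.9247 / 1.1647 ≈ 0.7939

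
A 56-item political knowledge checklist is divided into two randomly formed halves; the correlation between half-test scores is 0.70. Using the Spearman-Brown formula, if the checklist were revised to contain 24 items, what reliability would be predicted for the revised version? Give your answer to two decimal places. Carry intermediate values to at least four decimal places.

First correct the split-half correlation to full-test reliability: r_full = 2 × 0.70 / (1 + 0.70) ≈ 0.8235
Length factor from 56 to 24 items: n = 24/56 = 0.4286
r_new = n·r_full / (1 + (n − 1)·r_full) = 0.3530 / 0.5295 ≈ 0.6667

0.67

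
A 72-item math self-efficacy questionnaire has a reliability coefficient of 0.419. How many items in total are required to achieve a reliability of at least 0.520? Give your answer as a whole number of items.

Invert Spearman-Brown to solve for n:
n = r_target (1 − r_old) / [ r_old (1 − r_target) ]
n = 0.520 × (1 − 0.419) / [ 0.419 × (1 − 0.520) ]
n = 0.302120 / 0.201120 ≈ 1.5022
Items needed = n × 72 = 1.5022 × 72 ≈ 108.16 → round up to 109

109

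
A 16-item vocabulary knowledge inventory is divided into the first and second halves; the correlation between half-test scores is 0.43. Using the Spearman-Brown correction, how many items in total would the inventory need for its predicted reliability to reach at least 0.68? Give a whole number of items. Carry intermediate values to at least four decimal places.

23

r_full = 2(0.43)/(1 + 0.43) = 0.6014
Solve Spearman-Brown for n: n = 0.68(1 − 0.6014) / [0.6014(1 − 0.68)] = 1.4084
Required items = 1.4084 × 16 = 22.53, so 23 items.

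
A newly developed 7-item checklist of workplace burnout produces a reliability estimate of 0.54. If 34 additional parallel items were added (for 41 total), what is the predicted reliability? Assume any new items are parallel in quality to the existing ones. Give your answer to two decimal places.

0.87

n = 41/7 = 5.8571
r_new = (5.8571 × 0.54) / (1 + (5.8571 − 1) × 0.54)
     = 3.1628 / 3.6228 = 0.8730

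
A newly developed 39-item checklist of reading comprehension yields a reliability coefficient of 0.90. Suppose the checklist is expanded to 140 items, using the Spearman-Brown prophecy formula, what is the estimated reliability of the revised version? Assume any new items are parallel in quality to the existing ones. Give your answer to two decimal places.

Length ratio n = 140/39 = 3.5897
Apply the Spearman-Brown prophecy formula, r' = nr / [1 + (n − 1)r]:
r_new = 3.5897·0.90 / [1 + (3.5897 − 1)·0.90]
r_new = 3.2307 / 3.3307 ≈ 0.9700

0.97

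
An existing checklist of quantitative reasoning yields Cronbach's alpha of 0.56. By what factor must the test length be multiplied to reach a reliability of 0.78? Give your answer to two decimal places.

2.79

n = 0.78 × (1 − 0.56) / [ 0.56 × (1 − 0.78) ]
  = 0.3432 / 0.1232 = 2.7857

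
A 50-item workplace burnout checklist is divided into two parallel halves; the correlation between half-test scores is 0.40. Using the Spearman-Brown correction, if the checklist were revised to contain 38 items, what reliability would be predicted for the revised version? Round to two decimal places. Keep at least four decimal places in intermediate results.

0.50

Full-test reliability from the split-half r: r_full = 2(0.40)/(1 + 0.40) = 0.5714
Length factor from 50 to 38 items: n = 38/50 = 0.7600
r_new = n·r_full / (1 + (n − 1)·r_full) = 0.4343 / 0.8629 ≈ 0.5033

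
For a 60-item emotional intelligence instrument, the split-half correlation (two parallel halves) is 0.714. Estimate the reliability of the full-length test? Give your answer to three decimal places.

0.833

Apply the Spearman-Brown correction with n = 2:
r_full = 2(0.714) / (1 + 0.714)
       = 1.4280 / 1.7140 = 0.8331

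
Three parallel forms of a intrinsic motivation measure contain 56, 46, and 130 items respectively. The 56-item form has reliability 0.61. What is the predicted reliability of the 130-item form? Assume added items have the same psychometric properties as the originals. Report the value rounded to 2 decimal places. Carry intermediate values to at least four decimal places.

0.78

The 46-item form is not needed; work directly from the 56-item form with n = 130/56 = 2.3214.
r_{130} = n·r / (1 + (n − 1)·r) = 1.4161 / 1.8061 ≈ 0.7841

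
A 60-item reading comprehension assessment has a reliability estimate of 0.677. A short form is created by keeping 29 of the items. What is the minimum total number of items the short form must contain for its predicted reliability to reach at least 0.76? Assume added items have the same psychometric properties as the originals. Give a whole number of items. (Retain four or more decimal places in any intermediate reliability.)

91

First, r for the 29-item form: n = 29/60 = 0.4833, so r_29 = 0.4833·0.677/(1 + (0.4833 − 1)·0.677) = 0.5032
Then solve for n' with r_old = 0.5032, r_target = 0.76: n' = 0.76(1 − 0.5032)/[0.5032(1 − 0.76)] = 3.1264
Items = 3.1264 × 29 ≈ 90.67 → 91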